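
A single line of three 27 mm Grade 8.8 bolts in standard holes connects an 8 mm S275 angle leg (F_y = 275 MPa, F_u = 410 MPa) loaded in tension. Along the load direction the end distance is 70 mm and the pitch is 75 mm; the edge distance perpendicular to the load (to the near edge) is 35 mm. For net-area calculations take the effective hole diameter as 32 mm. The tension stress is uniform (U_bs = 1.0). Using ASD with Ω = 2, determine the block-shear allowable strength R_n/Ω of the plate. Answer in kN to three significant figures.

Shear plane L_v = 70 + 2·75 = 220 mm; A_gv = 220 × 8 = 1760 mm².
A_nv = (220 − 2.5·32) × 8 = 1120 mm².
A_nt = (35 − 0.5·32) × 8 = 152 mm².
0.6 F_u A_nv = 275.5 kN; 0.6 F_y A_gv = 290.4 kN → shear rupture governs the shear term.
R_n = 275.5 + 1.0 × 410 × 152 / 1000 = 337.8 kN.
Allowable strength R_n/Ω = 337.8 / 2 = 169 kN.

169 kN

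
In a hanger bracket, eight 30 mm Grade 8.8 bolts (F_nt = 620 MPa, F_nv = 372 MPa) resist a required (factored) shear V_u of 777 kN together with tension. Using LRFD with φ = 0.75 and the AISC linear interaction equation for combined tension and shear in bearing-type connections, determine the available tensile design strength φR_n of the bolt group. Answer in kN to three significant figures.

2120 kN

A_b = π·30²/4 = 706.9 mm²; f_rv = 777 × 1000 / (8 × 706.9) = 137.4 MPa.
F'_nt = 1.3 F_nt − (F_nt / φF_nv) f_rv = 1.3·620 − (620/(0.75·372))·137.4 = 500.7 MPa, capped at F_nt → F'_nt = 500.7 MPa.
R_n = F'_nt · A_b · n = 500.7 × 706.9 × 8 / 1000 = 2831 kN.
Design strength φR_n = 0.75 × 2831 = 2120 kN.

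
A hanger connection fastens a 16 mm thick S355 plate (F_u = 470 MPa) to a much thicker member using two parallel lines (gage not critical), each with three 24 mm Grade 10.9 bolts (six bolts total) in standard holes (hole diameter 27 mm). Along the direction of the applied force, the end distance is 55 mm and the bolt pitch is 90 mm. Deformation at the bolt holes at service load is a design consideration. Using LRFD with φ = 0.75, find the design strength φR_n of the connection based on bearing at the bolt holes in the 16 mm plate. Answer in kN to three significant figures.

1860 kN

Per bolt r_n = 1.2 l_c t F_u ≤ 2.4 d t F_u; upper limit = 2.4 × 24 × 16 × 470 / 1000 = 433.2 kN.
Edge bolt: l_c = 55 − 27/2 = 41.5 mm → 1.2 × 41.5 × 16 × 470 / 1000 = 374.5 → r_n = 374.5 kN.
Interior bolts: l_c = 90 − 27 = 63 mm → 1.2 × 63 × 16 × 470 / 1000 = 568.5 → r_n = 433.2 kN.
R_n = 2 × 374.5 + 4 × 433.2 = 2482 kN.
Design strength φR_n = 0.75 × 2482 = 1860 kN.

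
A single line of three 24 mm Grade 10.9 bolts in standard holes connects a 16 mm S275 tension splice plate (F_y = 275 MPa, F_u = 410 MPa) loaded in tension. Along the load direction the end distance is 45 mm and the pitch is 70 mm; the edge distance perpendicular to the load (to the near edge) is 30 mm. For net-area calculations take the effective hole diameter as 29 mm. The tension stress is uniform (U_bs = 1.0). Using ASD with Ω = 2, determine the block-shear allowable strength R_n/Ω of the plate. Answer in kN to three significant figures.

272 kN

Shear plane L_v = 45 + 2·70 = 185 mm; A_gv = 185 × 16 = 2960 mm².
A_nv = (185 − 2.5·29) × 16 = 1800 mm².
A_nt = (30 − 0.5·29) × 16 = 248 mm².
0.6 F_u A_nv = 442.8 kN; 0.6 F_y A_gv = 488.4 kN → shear rupture governs the shear term.
R_n = 442.8 + 1.0 × 410 × 248 / 1000 = 544.5 kN.
Allowable strength R_n/Ω = 544.5 / 2 = 272 kN.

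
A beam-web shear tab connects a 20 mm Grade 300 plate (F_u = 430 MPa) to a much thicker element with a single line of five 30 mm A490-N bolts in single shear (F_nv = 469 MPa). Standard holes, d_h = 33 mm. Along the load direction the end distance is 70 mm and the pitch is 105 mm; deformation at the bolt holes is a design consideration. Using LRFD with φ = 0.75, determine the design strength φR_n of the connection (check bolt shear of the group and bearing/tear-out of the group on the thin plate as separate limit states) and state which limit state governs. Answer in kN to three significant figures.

Bolt shear: A_b = π·30²/4 = 706.9 mm²; R_n = 469 × 706.9 × 5 × 1 / 1000 = 1658 kN → 0.75 × 1658 = 1240 kN.
Bearing (1.2 l_c t F_u ≤ 2.4 d t F_u): upper limit = 2.4·30·20·430 / 1000 = 619.2 kN.
  Edge l_c = 70 − 33/2 = 53.5 → r_n = 552.1 kN; interior l_c = 105 − 33 = 72 → r_n = 619.2 kN.
  R_n,bearing = 1·552.1 + 4·619.2 = 3029 kN → 0.75 × 3029 = 2270 kN.
Bolt shear governs: 1240 kN.

1240 kN (bolt shear governs)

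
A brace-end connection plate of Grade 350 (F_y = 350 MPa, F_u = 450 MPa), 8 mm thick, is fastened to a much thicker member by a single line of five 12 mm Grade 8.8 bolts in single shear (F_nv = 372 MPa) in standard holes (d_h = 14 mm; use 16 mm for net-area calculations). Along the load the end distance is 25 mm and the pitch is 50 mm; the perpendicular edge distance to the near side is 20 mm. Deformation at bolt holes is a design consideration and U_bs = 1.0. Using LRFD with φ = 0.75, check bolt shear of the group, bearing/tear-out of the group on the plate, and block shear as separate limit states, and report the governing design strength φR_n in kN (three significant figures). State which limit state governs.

Bolt shear: A_b = π·12²/4 = 113.1 mm²; R_n = 372 × 113.1 × 5 × 1 / 1000 = 210.4 kN → 0.75 × 210.4 = 158 kN.
Bearing: edge l_c = 18, r_n = 77.76 kN; interior l_c = 36, r_n = 103.7 kN; R_n = 77.76 + 4·103.7 = 492.5 kN → 369 kN.
Block shear: A_gv = 1800, A_nv = 1224, A_nt = 96 mm²; R_n = min(0.6F_uA_nv, 0.6F_yA_gv) + U_bs·F_u·A_nt = 373.7 kN → 280 kN.
Bolt shear governs: 158 kN.

158 kN (bolt shear governs)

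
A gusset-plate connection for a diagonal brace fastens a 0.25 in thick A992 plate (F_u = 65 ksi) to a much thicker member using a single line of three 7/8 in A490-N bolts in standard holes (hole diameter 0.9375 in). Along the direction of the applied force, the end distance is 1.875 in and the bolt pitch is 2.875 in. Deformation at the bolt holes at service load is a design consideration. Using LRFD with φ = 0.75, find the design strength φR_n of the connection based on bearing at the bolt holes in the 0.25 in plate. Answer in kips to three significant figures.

Per bolt r_n = 1.2 l_c t F_u ≤ 2.4 d t F_u; upper limit = 2.4 × 0.875 × 0.25 × 65 = 34.12 kips.
Edge bolt: l_c = 1.875 − 0.9375/2 = 1.406 in → 1.2 × 1.406 × 0.25 × 65 = 27.42 → r_n = 27.42 kips.
Interior bolts: l_c = 2.875 − 0.9375 = 1.938 in → 1.2 × 1.938 × 0.25 × 65 = 37.78 → r_n = 34.12 kips.
R_n = 1 × 27.42 + 2 × 34.12 = 95.67 kips.
Design strength φR_n = 0.75 × 95.67 = 71.8 kips.

71.8 kips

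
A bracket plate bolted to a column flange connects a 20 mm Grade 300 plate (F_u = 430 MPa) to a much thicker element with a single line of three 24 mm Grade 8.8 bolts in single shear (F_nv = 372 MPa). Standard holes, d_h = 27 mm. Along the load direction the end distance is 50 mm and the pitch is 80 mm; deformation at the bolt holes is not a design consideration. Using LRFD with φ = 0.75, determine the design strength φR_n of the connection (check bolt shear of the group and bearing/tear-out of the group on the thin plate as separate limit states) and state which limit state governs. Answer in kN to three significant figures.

379 kN (bolt shear governs)

Bolt shear: A_b = π·24²/4 = 452.4 mm²; R_n = 372 × 452.4 × 3 × 1 / 1000 = 504.9 kN → 0.75 × 504.9 = 379 kN.
Bearing (1.5 l_c t F_u ≤ 3.0 d t F_u): upper limit = 3.0·24·20·430 / 1000 = 619.2 kN.
  Edge l_c = 50 − 27/2 = 36.5 → r_n = 470.9 kN; interior l_c = 80 − 27 = 53 → r_n = 619.2 kN.
  R_n,bearing = 1·470.9 + 2·619.2 = 1709 kN → 0.75 × 1709 = 1280 kN.
Bolt shear governs: 379 kN.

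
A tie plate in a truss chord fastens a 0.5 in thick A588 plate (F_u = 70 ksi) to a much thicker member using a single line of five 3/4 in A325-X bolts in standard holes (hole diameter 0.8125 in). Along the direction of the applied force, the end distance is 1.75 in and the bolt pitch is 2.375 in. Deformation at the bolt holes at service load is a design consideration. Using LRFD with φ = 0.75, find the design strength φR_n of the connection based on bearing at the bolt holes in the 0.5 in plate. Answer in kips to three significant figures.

Per bolt r_n = 1.2 l_c t F_u ≤ 2.4 d t F_u; upper limit = 2.4 × 0.75 × 0.5 × 70 = 63 kips.
Edge bolt: l_c = 1.75 − 0.8125/2 = 1.344 in → 1.2 × 1.344 × 0.5 × 70 = 56.44 → r_n = 56.44 kips.
Interior bolts: l_c = 2.375 − 0.8125 = 1.562 in → 1.2 × 1.562 × 0.5 × 70 = 65.62 → r_n = 63 kips.
R_n = 1 × 56.44 + 4 × 63 = 308.4 kips.
Design strength φR_n = 0.75 × 308.4 = 231 kips.

231 kips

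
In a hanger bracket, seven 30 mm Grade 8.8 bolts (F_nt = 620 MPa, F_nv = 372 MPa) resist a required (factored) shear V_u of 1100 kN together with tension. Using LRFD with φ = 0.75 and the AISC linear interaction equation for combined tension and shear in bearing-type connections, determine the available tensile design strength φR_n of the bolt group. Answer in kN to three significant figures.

1160 kN

A_b = π·30²/4 = 706.9 mm²; f_rv = 1100 × 1000 / (7 × 706.9) = 222.3 MPa.
F'_nt = 1.3 F_nt − (F_nt / φF_nv) f_rv = 1.3·620 − (620/(0.75·372))·222.3 = 312 MPa, capped at F_nt → F'_nt = 312 MPa.
R_n = F'_nt · A_b · n = 312 × 706.9 × 7 / 1000 = 1544 kN.
Design strength φR_n = 0.75 × 1544 = 1160 kN.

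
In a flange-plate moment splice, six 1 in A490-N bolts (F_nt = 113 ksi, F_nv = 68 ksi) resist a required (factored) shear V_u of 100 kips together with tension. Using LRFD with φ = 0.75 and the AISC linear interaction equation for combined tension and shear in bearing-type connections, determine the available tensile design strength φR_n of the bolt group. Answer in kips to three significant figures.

353 kips

A_b = π·1²/4 = 0.7854 in²; f_rv = 100 / (6 × 0.7854) = 21.22 ksi.
F'_nt = 1.3 F_nt − (F_nt / φF_nv) f_rv = 1.3·113 − (113/(0.75·68))·21.22 = 99.88 ksi, capped at F_nt → F'_nt = 99.88 ksi.
R_n = F'_nt · A_b · n = 99.88 × 0.7854 × 6 = 470.7 kips.
Design strength φR_n = 0.75 × 470.7 = 353 kips.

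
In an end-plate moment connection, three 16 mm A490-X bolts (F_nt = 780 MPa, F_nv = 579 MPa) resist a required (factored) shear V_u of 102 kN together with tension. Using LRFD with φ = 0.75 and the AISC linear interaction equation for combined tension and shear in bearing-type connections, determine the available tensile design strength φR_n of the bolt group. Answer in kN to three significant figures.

321 kN

A_b = π·16²/4 = 201.1 mm²; f_rv = 102 × 1000 / (3 × 201.1) = 169.1 MPa.
F'_nt = 1.3 F_nt − (F_nt / φF_nv) f_rv = 1.3·780 − (780/(0.75·579))·169.1 = 710.3 MPa, capped at F_nt → F'_nt = 710.3 MPa.
R_n = F'_nt · A_b · n = 710.3 × 201.1 × 3 / 1000 = 428.4 kN.
Design strength φR_n = 0.75 × 428.4 = 321 kN.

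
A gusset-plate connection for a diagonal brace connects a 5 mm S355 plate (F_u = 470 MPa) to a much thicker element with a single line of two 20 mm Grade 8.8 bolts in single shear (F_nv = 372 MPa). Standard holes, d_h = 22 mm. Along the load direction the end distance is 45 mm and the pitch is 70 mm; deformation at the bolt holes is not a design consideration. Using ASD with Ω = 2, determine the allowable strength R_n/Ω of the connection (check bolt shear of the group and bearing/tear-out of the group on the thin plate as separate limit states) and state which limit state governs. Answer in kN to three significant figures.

Bolt shear: A_b = π·20²/4 = 314.2 mm²; R_n = 372 × 314.2 × 2 × 1 / 1000 = 233.7 kN → 233.7 / 2 = 117 kN.
Bearing (1.5 l_c t F_u ≤ 3.0 d t F_u): upper limit = 3.0·20·5·470 / 1000 = 141 kN.
  Edge l_c = 45 − 22/2 = 34 → r_n = 119.9 kN; interior l_c = 70 − 22 = 48 → r_n = 141 kN.
  R_n,bearing = 1·119.9 + 1·141 = 260.9 kN → 260.9 / 2 = 130 kN.
Bolt shear governs: 117 kN.

117 kN (bolt shear governs)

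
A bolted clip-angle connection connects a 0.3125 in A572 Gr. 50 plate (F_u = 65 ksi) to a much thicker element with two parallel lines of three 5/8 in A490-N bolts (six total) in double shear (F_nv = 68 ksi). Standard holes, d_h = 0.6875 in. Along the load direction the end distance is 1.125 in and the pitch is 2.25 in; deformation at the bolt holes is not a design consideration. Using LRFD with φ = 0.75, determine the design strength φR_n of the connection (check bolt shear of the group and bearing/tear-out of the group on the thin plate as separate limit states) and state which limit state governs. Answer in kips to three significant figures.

Bolt shear: A_b = π·0.625²/4 = 0.3068 in²; R_n = 68 × 0.3068 × 6 × 2 = 250.3 kips → 0.75 × 250.3 = 188 kips.
Bearing (1.5 l_c t F_u ≤ 3.0 d t F_u): upper limit = 3.0·0.625·0.3125·65 = 38.09 kips.
  Edge l_c = 1.125 − 0.6875/2 = 0.7812 → r_n = 23.8 kips; interior l_c = 2.25 − 0.6875 = 1.562 → r_n = 38.09 kips.
  R_n,bearing = 2·23.8 + 4·38.09 = 200 kips → 0.75 × 200 = 150 kips.
Bearing governs: 150 kips.

150 kips (bearing governs)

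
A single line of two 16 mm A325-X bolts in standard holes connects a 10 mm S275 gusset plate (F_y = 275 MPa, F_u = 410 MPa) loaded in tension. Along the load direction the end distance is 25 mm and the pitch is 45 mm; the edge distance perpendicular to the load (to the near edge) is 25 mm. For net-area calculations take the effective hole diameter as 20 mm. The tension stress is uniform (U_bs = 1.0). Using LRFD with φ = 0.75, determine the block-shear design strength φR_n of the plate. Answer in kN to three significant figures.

Shear plane L_v = 25 + 1·45 = 70 mm; A_gv = 70 × 10 = 700 mm².
A_nv = (70 − 1.5·20) × 10 = 400 mm².
A_nt = (25 − 0.5·20) × 10 = 150 mm².
0.6 F_u A_nv = 98.4 kN; 0.6 F_y A_gv = 115.5 kN → shear rupture governs the shear term.
R_n = 98.4 + 1.0 × 410 × 150 / 1000 = 159.9 kN.
Design strength φR_n = 0.75 × 159.9 = 120 kN.

120 kN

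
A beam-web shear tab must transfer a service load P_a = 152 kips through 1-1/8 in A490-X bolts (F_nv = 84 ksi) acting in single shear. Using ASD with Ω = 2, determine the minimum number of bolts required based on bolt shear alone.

A_b = π·1.125²/4 = 0.994 in².
Per-bolt allowable strength R_n/Ω = 84 × 0.994 × 1 / 2 = 41.75 kips.
n ≥ 152 / 41.75 = 3.641 → use 4 bolts.

4 bolts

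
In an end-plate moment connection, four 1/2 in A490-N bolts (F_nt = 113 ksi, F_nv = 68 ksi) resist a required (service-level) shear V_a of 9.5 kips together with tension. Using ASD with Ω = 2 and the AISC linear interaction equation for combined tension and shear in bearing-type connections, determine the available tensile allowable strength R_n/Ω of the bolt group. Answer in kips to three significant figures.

41.9 kips

A_b = π·0.5²/4 = 0.1963 in²; f_rv = 9.5 / (4 × 0.1963) = 12.1 ksi.
F'_nt = 1.3 F_nt − (Ω F_nt / F_nv) f_rv = 1.3·113 − (2·113/68)·12.1 = 106.7 ksi, capped at F_nt → F'_nt = 106.7 ksi.
R_n = F'_nt · A_b · n = 106.7 × 0.1963 × 4 = 83.8 kips.
Allowable strength R_n/Ω = 83.8 / 2 = 41.9 kips.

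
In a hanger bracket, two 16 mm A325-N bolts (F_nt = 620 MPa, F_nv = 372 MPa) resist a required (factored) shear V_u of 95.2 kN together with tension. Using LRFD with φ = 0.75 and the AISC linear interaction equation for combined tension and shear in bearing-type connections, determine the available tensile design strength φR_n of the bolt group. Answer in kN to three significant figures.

A_b = π·16²/4 = 201.1 mm²; f_rv = 95.2 × 1000 / (2 × 201.1) = 236.7 MPa.
F'_nt = 1.3 F_nt − (F_nt / φF_nv) f_rv = 1.3·620 − (620/(0.75·372))·236.7 = 279.9 MPa, capped at F_nt → F'_nt = 279.9 MPa.
R_n = F'_nt · A_b · n = 279.9 × 201.1 × 2 / 1000 = 112.6 kN.
Design strength φR_n = 0.75 × 112.6 = 84.4 kN.

84.4 kN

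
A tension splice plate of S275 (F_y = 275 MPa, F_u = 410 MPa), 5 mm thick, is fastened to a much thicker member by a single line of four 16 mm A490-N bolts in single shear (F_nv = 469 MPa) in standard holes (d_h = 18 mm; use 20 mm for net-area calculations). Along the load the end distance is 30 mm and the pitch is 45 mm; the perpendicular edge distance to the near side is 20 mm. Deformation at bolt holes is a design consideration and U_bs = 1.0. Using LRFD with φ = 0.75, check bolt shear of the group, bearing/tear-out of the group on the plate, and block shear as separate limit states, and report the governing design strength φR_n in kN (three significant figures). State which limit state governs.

Bolt shear: A_b = π·16²/4 = 201.1 mm²; R_n = 469 × 201.1 × 4 × 1 / 1000 = 377.2 kN → 0.75 × 377.2 = 283 kN.
Bearing: edge l_c = 21, r_n = 51.66 kN; interior l_c = 27, r_n = 66.42 kN; R_n = 51.66 + 3·66.42 = 250.9 kN → 188 kN.
Block shear: A_gv = 825, A_nv = 475, A_nt = 50 mm²; R_n = min(0.6F_uA_nv, 0.6F_yA_gv) + U_bs·F_u·A_nt = 137.3 kN → 103 kN.
Block shear governs: 103 kN.

103 kN (block shear governs)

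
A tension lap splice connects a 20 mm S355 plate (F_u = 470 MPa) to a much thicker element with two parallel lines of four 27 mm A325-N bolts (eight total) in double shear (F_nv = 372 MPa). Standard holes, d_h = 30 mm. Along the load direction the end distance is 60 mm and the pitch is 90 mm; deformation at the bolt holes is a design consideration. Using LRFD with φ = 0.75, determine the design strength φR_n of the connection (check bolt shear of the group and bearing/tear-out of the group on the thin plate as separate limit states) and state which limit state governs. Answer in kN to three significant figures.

2560 kN (bolt shear governs)

Bolt shear: A_b = π·27²/4 = 572.6 mm²; R_n = 372 × 572.6 × 8 × 2 / 1000 = 3408 kN → 0.75 × 3408 = 2560 kN.
Bearing (1.2 l_c t F_u ≤ 2.4 d t F_u): upper limit = 2.4·27·20·470 / 1000 = 609.1 kN.
  Edge l_c = 60 − 30/2 = 45 → r_n = 507.6 kN; interior l_c = 90 − 30 = 60 → r_n = 609.1 kN.
  R_n,bearing = 2·507.6 + 6·609.1 = 4670 kN → 0.75 × 4670 = 3500 kN.
Bolt shear governs: 2560 kN.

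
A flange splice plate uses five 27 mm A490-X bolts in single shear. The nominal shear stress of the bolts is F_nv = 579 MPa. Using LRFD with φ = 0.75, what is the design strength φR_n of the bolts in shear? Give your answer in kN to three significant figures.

1240 kN

A_b = π × 27² / 4 = 572.6 mm².
R_n = F_nv · A_b · n · n_s = 579 × 572.6 × 5 × 1 / 1000 = 1658 kN.
Design strength φR_n = 0.75 × 1658 = 1240 kN.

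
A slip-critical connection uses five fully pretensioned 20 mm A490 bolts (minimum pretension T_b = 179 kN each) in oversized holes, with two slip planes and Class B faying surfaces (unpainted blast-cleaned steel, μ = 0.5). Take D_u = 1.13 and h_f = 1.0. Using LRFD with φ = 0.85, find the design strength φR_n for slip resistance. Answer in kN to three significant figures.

R_n = μ · D_u · h_f · T_b · n_s · n_b = 0.5 × 1.13 × 1.0 × 179 × 2 × 5 = 1011 kN.
Design strength φR_n = 0.85 × 1011 = 860 kN.

860 kN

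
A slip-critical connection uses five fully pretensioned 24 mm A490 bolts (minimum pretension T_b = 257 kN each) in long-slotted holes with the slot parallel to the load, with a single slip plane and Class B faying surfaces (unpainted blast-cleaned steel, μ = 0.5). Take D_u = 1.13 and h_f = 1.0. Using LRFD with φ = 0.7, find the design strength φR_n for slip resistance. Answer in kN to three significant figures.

508 kN

R_n = μ · D_u · h_f · T_b · n_s · n_b = 0.5 × 1.13 × 1.0 × 257 × 1 × 5 = 726 kN.
Design strength φR_n = 0.7 × 726 = 508 kN.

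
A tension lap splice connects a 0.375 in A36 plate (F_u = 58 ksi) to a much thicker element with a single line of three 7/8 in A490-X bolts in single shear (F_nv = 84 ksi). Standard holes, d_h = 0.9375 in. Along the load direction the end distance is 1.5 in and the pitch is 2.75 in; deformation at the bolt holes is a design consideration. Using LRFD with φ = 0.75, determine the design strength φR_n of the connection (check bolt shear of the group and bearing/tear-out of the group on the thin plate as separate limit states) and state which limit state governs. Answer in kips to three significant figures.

88.7 kips (bearing governs)

Bolt shear: A_b = π·0.875²/4 = 0.6013 in²; R_n = 84 × 0.6013 × 3 × 1 = 151.5 kips → 0.75 × 151.5 = 114 kips.
Bearing (1.2 l_c t F_u ≤ 2.4 d t F_u): upper limit = 2.4·0.875·0.375·58 = 45.68 kips.
  Edge l_c = 1.5 − 0.9375/2 = 1.031 → r_n = 26.92 kips; interior l_c = 2.75 − 0.9375 = 1.812 → r_n = 45.68 kips.
  R_n,bearing = 1·26.92 + 2·45.68 = 118.3 kips → 0.75 × 118.3 = 88.7 kips.
Bearing governs: 88.7 kips.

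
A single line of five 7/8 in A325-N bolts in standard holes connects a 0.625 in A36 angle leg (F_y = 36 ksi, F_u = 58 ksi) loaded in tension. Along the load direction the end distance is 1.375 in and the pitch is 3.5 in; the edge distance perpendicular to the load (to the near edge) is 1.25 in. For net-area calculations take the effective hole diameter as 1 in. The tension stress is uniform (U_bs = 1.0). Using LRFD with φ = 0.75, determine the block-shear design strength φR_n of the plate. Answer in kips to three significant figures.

Shear plane L_v = 1.375 + 4·3.5 = 15.38 in; A_gv = 15.38 × 0.625 = 9.609 in².
A_nv = (15.38 − 4.5·1) × 0.625 = 6.797 in².
A_nt = (1.25 − 0.5·1) × 0.625 = 0.4688 in².
0.6 F_u A_nv = 236.5 kips; 0.6 F_y A_gv = 207.6 kips → shear yielding governs the shear term.
R_n = 207.6 + 1.0 × 58 × 0.4688 = 234.7 kips.
Design strength φR_n = 0.75 × 234.7 = 176 kips.

176 kips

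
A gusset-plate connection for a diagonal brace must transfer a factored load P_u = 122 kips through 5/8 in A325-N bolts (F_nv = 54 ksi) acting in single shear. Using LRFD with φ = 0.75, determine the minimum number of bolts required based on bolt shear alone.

10 bolts

A_b = π·0.625²/4 = 0.3068 in².
Per-bolt design strength φR_n = 0.75 × 54 × 0.3068 × 1 = 12.43 kips.
n ≥ 122 / 12.43 = 9.819 → use 10 bolts.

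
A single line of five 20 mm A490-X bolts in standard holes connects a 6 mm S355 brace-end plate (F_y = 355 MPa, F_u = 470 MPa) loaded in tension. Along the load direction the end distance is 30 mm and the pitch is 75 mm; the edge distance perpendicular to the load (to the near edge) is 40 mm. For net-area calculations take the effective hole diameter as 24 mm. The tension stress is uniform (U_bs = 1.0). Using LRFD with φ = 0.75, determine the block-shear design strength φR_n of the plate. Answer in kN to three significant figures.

341 kN

Shear plane L_v = 30 + 4·75 = 330 mm; A_gv = 330 × 6 = 1980 mm².
A_nv = (330 − 4.5·24) × 6 = 1332 mm².
A_nt = (40 − 0.5·24) × 6 = 168 mm².
0.6 F_u A_nv = 375.6 kN; 0.6 F_y A_gv = 421.7 kN → shear rupture governs the shear term.
R_n = 375.6 + 1.0 × 470 × 168 / 1000 = 454.6 kN.
Design strength φR_n = 0.75 × 454.6 = 341 kN.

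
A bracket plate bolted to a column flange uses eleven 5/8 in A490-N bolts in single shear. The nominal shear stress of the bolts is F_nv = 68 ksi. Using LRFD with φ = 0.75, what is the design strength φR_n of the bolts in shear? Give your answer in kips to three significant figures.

172 kips

A_b = π × 0.625² / 4 = 0.3068 in².
R_n = F_nv · A_b · n · n_s = 68 × 0.3068 × 11 × 1 = 229.5 kips.
Design strength φR_n = 0.75 × 229.5 = 172 kips.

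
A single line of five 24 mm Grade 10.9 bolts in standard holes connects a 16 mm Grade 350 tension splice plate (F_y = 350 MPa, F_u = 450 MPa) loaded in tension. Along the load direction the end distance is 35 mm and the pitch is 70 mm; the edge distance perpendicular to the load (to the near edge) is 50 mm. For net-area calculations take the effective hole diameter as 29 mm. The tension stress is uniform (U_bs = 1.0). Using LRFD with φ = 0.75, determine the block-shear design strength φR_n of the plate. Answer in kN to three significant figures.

Shear plane L_v = 35 + 4·70 = 315 mm; A_gv = 315 × 16 = 5040 mm².
A_nv = (315 − 4.5·29) × 16 = 2952 mm².
A_nt = (50 − 0.5·29) × 16 = 568 mm².
0.6 F_u A_nv = 797 kN; 0.6 F_y A_gv = 1058 kN → shear rupture governs the shear term.
R_n = 797 + 1.0 × 450 × 568 / 1000 = 1053 kN.
Design strength φR_n = 0.75 × 1053 = 789 kN.

789 kN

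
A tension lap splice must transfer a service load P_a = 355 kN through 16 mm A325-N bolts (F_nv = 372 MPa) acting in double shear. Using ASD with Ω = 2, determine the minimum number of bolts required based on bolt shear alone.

A_b = π·16²/4 = 201.1 mm².
Per-bolt allowable strength R_n/Ω = 372 × 201.1 × 2 / 1000 / 2 = 74.8 kN.
n ≥ 355 / 74.8 = 4.746 → use 5 bolts.

5 bolts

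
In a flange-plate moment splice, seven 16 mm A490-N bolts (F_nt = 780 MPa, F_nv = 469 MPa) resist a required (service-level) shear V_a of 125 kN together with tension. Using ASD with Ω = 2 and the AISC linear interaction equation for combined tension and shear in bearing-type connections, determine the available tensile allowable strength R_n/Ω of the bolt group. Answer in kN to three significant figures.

A_b = π·16²/4 = 201.1 mm²; f_rv = 125 × 1000 / (7 × 201.1) = 88.81 MPa.
F'_nt = 1.3 F_nt − (Ω F_nt / F_nv) f_rv = 1.3·780 − (2·780/469)·88.81 = 718.6 MPa, capped at F_nt → F'_nt = 718.6 MPa.
R_n = F'_nt · A_b · n = 718.6 × 201.1 × 7 / 1000 = 1011 kN.
Allowable strength R_n/Ω = 1011 / 2 = 506 kN.

506 kN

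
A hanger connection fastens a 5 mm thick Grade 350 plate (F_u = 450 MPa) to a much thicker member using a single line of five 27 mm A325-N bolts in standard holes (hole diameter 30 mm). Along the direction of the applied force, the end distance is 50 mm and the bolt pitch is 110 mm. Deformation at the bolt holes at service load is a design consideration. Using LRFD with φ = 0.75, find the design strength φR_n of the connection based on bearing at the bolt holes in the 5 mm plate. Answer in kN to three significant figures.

Per bolt r_n = 1.2 l_c t F_u ≤ 2.4 d t F_u; upper limit = 2.4 × 27 × 5 × 450 / 1000 = 145.8 kN.
Edge bolt: l_c = 50 − 30/2 = 35 mm → 1.2 × 35 × 5 × 450 / 1000 = 94.5 → r_n = 94.5 kN.
Interior bolts: l_c = 110 − 30 = 80 mm → 1.2 × 80 × 5 × 450 / 1000 = 216 → r_n = 145.8 kN.
R_n = 1 × 94.5 + 4 × 145.8 = 677.7 kN.
Design strength φR_n = 0.75 × 677.7 = 508 kN.

508 kN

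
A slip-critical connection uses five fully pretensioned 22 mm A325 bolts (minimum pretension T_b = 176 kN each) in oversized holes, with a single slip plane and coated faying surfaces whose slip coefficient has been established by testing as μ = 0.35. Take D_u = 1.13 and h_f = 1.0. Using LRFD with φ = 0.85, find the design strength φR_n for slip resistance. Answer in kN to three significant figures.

R_n = μ · D_u · h_f · T_b · n_s · n_b = 0.35 × 1.13 × 1.0 × 176 × 1 × 5 = 348 kN.
Design strength φR_n = 0.85 × 348 = 296 kN.

296 kN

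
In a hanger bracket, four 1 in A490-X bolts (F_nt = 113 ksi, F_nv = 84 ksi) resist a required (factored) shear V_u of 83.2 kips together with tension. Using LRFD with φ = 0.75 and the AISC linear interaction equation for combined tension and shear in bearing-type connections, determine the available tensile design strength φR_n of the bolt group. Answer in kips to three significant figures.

234 kips

A_b = π·1²/4 = 0.7854 in²; f_rv = 83.2 / (4 × 0.7854) = 26.48 ksi.
F'_nt = 1.3 F_nt − (F_nt / φF_nv) f_rv = 1.3·113 − (113/(0.75·84))·26.48 = 99.4 ksi, capped at F_nt → F'_nt = 99.4 ksi.
R_n = F'_nt · A_b · n = 99.4 × 0.7854 × 4 = 312.3 kips.
Design strength φR_n = 0.75 × 312.3 = 234 kips.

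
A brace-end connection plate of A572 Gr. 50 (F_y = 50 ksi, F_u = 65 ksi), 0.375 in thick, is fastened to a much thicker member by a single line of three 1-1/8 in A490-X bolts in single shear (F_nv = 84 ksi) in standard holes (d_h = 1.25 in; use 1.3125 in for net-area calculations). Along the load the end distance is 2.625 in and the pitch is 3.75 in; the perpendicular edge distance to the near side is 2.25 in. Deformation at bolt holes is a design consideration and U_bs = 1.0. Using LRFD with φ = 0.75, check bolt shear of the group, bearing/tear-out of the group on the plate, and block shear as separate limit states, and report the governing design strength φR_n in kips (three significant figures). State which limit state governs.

Bolt shear: A_b = π·1.125²/4 = 0.994 in²; R_n = 84 × 0.994 × 3 × 1 = 250.5 kips → 0.75 × 250.5 = 188 kips.
Bearing: edge l_c = 2, r_n = 58.5 kips; interior l_c = 2.5, r_n = 65.81 kips; R_n = 58.5 + 2·65.81 = 190.1 kips → 143 kips.
Block shear: A_gv = 3.797, A_nv = 2.566, A_nt = 0.5977 in²; R_n = min(0.6F_uA_nv, 0.6F_yA_gv) + U_bs·F_u·A_nt = 138.9 kips → 104 kips.
Block shear governs: 104 kips.

104 kips (block shear governs)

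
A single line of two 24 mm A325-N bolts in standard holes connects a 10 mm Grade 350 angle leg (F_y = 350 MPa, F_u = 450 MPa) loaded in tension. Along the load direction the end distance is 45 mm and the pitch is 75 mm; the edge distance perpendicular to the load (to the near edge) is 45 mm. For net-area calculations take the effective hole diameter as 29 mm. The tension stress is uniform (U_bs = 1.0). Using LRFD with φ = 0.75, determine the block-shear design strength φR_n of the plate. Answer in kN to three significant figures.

Shear plane L_v = 45 + 1·75 = 120 mm; A_gv = 120 × 10 = 1200 mm².
A_nv = (120 − 1.5·29) × 10 = 765 mm².
A_nt = (45 − 0.5·29) × 10 = 305 mm².
0.6 F_u A_nv = 206.6 kN; 0.6 F_y A_gv = 252 kN → shear rupture governs the shear term.
R_n = 206.6 + 1.0 × 450 × 305 / 1000 = 343.8 kN.
Design strength φR_n = 0.75 × 343.8 = 258 kN.

258 kN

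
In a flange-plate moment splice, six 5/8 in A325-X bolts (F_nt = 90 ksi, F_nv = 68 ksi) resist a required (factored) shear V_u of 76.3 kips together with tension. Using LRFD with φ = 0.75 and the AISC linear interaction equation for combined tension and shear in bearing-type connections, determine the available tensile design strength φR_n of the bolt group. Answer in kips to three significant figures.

60.5 kips

A_b = π·0.625²/4 = 0.3068 in²; f_rv = 76.3 / (6 × 0.3068) = 41.45 ksi.
F'_nt = 1.3 F_nt − (F_nt / φF_nv) f_rv = 1.3·90 − (90/(0.75·68))·41.45 = 43.85 ksi, capped at F_nt → F'_nt = 43.85 ksi.
R_n = F'_nt · A_b · n = 43.85 × 0.3068 × 6 = 80.72 kips.
Design strength φR_n = 0.75 × 80.72 = 60.5 kips.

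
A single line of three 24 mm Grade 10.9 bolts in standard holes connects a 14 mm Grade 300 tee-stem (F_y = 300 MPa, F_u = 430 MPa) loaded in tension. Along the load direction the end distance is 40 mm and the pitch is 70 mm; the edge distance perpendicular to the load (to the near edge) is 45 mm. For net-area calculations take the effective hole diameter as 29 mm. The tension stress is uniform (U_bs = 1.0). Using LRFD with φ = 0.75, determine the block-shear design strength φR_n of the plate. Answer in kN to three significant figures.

429 kN

Shear plane L_v = 40 + 2·70 = 180 mm; A_gv = 180 × 14 = 2520 mm².
A_nv = (180 − 2.5·29) × 14 = 1505 mm².
A_nt = (45 − 0.5·29) × 14 = 427 mm².
0.6 F_u A_nv = 388.3 kN; 0.6 F_y A_gv = 453.6 kN → shear rupture governs the shear term.
R_n = 388.3 + 1.0 × 430 × 427 / 1000 = 571.9 kN.
Design strength φR_n = 0.75 × 571.9 = 429 kN.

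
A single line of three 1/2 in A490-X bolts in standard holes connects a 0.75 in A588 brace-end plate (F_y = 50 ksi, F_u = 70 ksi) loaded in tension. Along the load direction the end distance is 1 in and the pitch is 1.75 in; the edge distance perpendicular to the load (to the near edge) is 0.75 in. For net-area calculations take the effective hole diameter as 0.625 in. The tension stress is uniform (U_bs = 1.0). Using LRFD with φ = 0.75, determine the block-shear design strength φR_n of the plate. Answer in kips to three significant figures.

Shear plane L_v = 1 + 2·1.75 = 4.5 in; A_gv = 4.5 × 0.75 = 3.375 in².
A_nv = (4.5 − 2.5·0.625) × 0.75 = 2.203 in².
A_nt = (0.75 − 0.5·0.625) × 0.75 = 0.3281 in².
0.6 F_u A_nv = 92.53 kips; 0.6 F_y A_gv = 101.2 kips → shear rupture governs the shear term.
R_n = 92.53 + 1.0 × 70 × 0.3281 = 115.5 kips.
Design strength φR_n = 0.75 × 115.5 = 86.6 kips.

86.6 kips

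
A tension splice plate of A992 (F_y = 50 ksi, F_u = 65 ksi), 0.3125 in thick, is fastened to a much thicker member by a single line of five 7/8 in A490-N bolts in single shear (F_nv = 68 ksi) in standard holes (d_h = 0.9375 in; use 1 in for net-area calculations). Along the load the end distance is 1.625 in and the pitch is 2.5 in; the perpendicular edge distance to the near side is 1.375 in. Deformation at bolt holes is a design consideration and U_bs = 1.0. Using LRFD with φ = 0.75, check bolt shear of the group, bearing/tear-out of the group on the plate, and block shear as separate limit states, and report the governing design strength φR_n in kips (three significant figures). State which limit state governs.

Bolt shear: A_b = π·0.875²/4 = 0.6013 in²; R_n = 68 × 0.6013 × 5 × 1 = 204.4 kips → 0.75 × 204.4 = 153 kips.
Bearing: edge l_c = 1.156, r_n = 28.18 kips; interior l_c = 1.562, r_n = 38.09 kips; R_n = 28.18 + 4·38.09 = 180.5 kips → 135 kips.
Block shear: A_gv = 3.633, A_nv = 2.227, A_nt = 0.2734 in²; R_n = min(0.6F_uA_nv, 0.6F_yA_gv) + U_bs·F_u·A_nt = 104.6 kips → 78.5 kips.
Block shear governs: 78.5 kips.

78.5 kips (block shear governs)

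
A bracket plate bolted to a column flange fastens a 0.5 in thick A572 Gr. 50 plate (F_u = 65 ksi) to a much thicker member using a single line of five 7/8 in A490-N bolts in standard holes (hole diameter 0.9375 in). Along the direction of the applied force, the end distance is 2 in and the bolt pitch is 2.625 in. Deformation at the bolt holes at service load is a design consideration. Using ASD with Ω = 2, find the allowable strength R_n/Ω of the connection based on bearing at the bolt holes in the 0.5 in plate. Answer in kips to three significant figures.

161 kips

Per bolt r_n = 1.2 l_c t F_u ≤ 2.4 d t F_u; upper limit = 2.4 × 0.875 × 0.5 × 65 = 68.25 kips.
Edge bolt: l_c = 2 − 0.9375/2 = 1.531 in → 1.2 × 1.531 × 0.5 × 65 = 59.72 → r_n = 59.72 kips.
Interior bolts: l_c = 2.625 − 0.9375 = 1.688 in → 1.2 × 1.688 × 0.5 × 65 = 65.81 → r_n = 65.81 kips.
R_n = 1 × 59.72 + 4 × 65.81 = 323 kips.
Allowable strength R_n/Ω = 323 / 2 = 161 kips.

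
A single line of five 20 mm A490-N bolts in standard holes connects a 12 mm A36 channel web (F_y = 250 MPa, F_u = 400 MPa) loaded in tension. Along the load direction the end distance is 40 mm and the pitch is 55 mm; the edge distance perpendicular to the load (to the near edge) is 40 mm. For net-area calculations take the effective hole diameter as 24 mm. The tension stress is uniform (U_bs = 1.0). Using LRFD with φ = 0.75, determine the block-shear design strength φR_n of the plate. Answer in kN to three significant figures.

Shear plane L_v = 40 + 4·55 = 260 mm; A_gv = 260 × 12 = 3120 mm².
A_nv = (260 − 4.5·24) × 12 = 1824 mm².
A_nt = (40 − 0.5·24) × 12 = 336 mm².
0.6 F_u A_nv = 437.8 kN; 0.6 F_y A_gv = 468 kN → shear rupture governs the shear term.
R_n = 437.8 + 1.0 × 400 × 336 / 1000 = 572.2 kN.
Design strength φR_n = 0.75 × 572.2 = 429 kN.

429 kN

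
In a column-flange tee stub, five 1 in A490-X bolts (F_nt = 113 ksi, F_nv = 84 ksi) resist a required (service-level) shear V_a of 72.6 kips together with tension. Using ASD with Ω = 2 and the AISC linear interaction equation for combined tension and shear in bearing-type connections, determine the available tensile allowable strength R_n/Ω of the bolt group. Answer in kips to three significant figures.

A_b = π·1²/4 = 0.7854 in²; f_rv = 72.6 / (5 × 0.7854) = 18.49 ksi.
F'_nt = 1.3 F_nt − (Ω F_nt / F_nv) f_rv = 1.3·113 − (2·113/84)·18.49 = 97.16 ksi, capped at F_nt → F'_nt = 97.16 ksi.
R_n = F'_nt · A_b · n = 97.16 × 0.7854 × 5 = 381.5 kips.
Allowable strength R_n/Ω = 381.5 / 2 = 191 kips.

191 kips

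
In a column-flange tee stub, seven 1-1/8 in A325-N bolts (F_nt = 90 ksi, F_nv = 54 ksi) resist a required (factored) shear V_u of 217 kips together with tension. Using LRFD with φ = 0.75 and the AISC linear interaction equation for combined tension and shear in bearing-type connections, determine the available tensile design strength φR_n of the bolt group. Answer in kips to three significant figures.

249 kips

A_b = π·1.125²/4 = 0.994 in²; f_rv = 217 / (7 × 0.994) = 31.19 ksi.
F'_nt = 1.3 F_nt − (F_nt / φF_nv) f_rv = 1.3·90 − (90/(0.75·54))·31.19 = 47.7 ksi, capped at F_nt → F'_nt = 47.7 ksi.
R_n = F'_nt · A_b · n = 47.7 × 0.994 × 7 = 331.9 kips.
Design strength φR_n = 0.75 × 331.9 = 249 kips.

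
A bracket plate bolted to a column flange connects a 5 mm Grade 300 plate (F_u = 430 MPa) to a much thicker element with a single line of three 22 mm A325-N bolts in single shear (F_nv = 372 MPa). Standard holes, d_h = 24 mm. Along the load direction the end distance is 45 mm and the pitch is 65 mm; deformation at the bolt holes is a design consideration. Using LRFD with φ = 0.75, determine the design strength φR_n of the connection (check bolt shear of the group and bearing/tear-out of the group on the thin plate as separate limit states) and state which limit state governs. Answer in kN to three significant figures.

223 kN (bearing governs)

Bolt shear: A_b = π·22²/4 = 380.1 mm²; R_n = 372 × 380.1 × 3 × 1 / 1000 = 424.2 kN → 0.75 × 424.2 = 318 kN.
Bearing (1.2 l_c t F_u ≤ 2.4 d t F_u): upper limit = 2.4·22·5·430 / 1000 = 113.5 kN.
  Edge l_c = 45 − 24/2 = 33 → r_n = 85.14 kN; interior l_c = 65 − 24 = 41 → r_n = 105.8 kN.
  R_n,bearing = 1·85.14 + 2·105.8 = 296.7 kN → 0.75 × 296.7 = 223 kN.
Bearing governs: 223 kN.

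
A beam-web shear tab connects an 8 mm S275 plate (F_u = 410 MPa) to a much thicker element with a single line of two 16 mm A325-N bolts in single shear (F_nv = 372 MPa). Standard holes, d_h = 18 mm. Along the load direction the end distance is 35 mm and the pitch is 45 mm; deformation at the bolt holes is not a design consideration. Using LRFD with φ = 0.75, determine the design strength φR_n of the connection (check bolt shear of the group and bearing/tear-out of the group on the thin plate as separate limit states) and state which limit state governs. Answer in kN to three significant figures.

Bolt shear: A_b = π·16²/4 = 201.1 mm²; R_n = 372 × 201.1 × 2 × 1 / 1000 = 149.6 kN → 0.75 × 149.6 = 112 kN.
Bearing (1.5 l_c t F_u ≤ 3.0 d t F_u): upper limit = 3.0·16·8·410 / 1000 = 157.4 kN.
  Edge l_c = 35 − 18/2 = 26 → r_n = 127.9 kN; interior l_c = 45 − 18 = 27 → r_n = 132.8 kN.
  R_n,bearing = 1·127.9 + 1·132.8 = 260.8 kN → 0.75 × 260.8 = 196 kN.
Bolt shear governs: 112 kN.

112 kN (bolt shear governs)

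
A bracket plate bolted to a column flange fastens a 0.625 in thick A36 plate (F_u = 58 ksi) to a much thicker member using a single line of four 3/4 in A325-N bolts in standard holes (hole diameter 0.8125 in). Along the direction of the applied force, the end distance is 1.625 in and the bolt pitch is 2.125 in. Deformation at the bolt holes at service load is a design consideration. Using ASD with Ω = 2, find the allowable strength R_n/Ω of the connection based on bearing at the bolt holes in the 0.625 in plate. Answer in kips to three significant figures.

112 kips

Per bolt r_n = 1.2 l_c t F_u ≤ 2.4 d t F_u; upper limit = 2.4 × 0.75 × 0.625 × 58 = 65.25 kips.
Edge bolt: l_c = 1.625 − 0.8125/2 = 1.219 in → 1.2 × 1.219 × 0.625 × 58 = 53.02 → r_n = 53.02 kips.
Interior bolts: l_c = 2.125 − 0.8125 = 1.312 in → 1.2 × 1.312 × 0.625 × 58 = 57.09 → r_n = 57.09 kips.
R_n = 1 × 53.02 + 3 × 57.09 = 224.3 kips.
Allowable strength R_n/Ω = 224.3 / 2 = 112 kips.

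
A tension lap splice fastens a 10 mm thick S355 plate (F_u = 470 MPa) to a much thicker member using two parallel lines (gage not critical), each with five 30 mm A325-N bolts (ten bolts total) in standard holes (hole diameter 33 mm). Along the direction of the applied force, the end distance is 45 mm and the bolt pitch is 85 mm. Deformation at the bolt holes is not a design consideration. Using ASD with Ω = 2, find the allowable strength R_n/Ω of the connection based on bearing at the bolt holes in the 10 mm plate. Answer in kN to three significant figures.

Per bolt r_n = 1.5 l_c t F_u ≤ 3.0 d t F_u; upper limit = 3.0 × 30 × 10 × 470 / 1000 = 423 kN.
Edge bolt: l_c = 45 − 33/2 = 28.5 mm → 1.5 × 28.5 × 10 × 470 / 1000 = 200.9 → r_n = 200.9 kN.
Interior bolts: l_c = 85 − 33 = 52 mm → 1.5 × 52 × 10 × 470 / 1000 = 366.6 → r_n = 366.6 kN.
R_n = 2 × 200.9 + 8 × 366.6 = 3335 kN.
Allowable strength R_n/Ω = 3335 / 2 = 1670 kN.

1670 kN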